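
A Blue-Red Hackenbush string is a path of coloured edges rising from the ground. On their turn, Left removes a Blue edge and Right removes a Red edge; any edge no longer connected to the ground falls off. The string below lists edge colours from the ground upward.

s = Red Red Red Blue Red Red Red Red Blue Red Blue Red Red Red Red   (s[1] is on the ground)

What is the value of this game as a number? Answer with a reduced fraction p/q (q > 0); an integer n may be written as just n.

-12127/4096

Build g(s[:k]) for k = 1..15, string s = Red Red Red Blue Red Red Red Red Blue Red Blue Red Red Red Red.
R: Left {  }, Right { 0 } — simplest -1
RR: Left {  }, Right { -1 0 } — simplest -2
RRR: Left {  }, Right { -2 -1 0 } — simplest -3
RRRB: Left { -3 }, Right { -2 -1 0 } — simplest -5/2
RRRBR: Left { -3 }, Right { -5/2 -2 -1 0 } — simplest -11/4
RRRBRR: Left { -3 }, Right { -11/4 -5/2 -2 -1 0 } — simplest -23/8
RRRBRRR: Left { -3 }, Right { -23/8 -11/4 -5/2 -2 -1 0 } — simplest -47/16
RRRBRRRR: Left { -3 }, Right { -47/16 -23/8 -11/4 -5/2 -2 -1 0 } — simplest -95/32
RRRBRRRRB: Left { -3 -95/32 }, Right { -47/16 -23/8 -11/4 -5/2 -2 -1 0 } — simplest -189/64
RRRBRRRRBR: Left { -3 -95/32 }, Right { -189/64 -47/16 -23/8 -11/4 -5/2 -2 -1 0 } — simplest -379/128
RRRBRRRRBRB: Left { -3 -95/32 -379/128 }, Right { -189/64 -47/16 -23/8 -11/4 -5/2 -2 -1 0 } — simplest -757/256
RRRBRRRRBRBR: Left { -3 -95/32 -379/128 }, Right { -757/256 -189/64 -47/16 -23/8 -11/4 -5/2 -2 -1 0 } — simplest -1515/512
RRRBRRRRBRBRR: Left { -3 -95/32 -379/128 }, Right { -1515/512 -757/256 -189/64 -47/16 -23/8 -11/4 -5/2 -2 -1 0 } — simplest -3031/1024
RRRBRRRRBRBRRR: Left { -3 -95/32 -379/128 }, Right { -3031/1024 -1515/512 -757/256 -189/64 -47/16 -23/8 -11/4 -5/2 -2 -1 0 } — simplest -6063/2048
RRRBRRRRBRBRRRR: Left { -3 -95/32 -379/128 }, Right { -6063/2048 -3031/1024 -1515/512 -757/256 -189/64 -47/16 -23/8 -11/4 -5/2 -2 -1 0 } — simplest -12127/4096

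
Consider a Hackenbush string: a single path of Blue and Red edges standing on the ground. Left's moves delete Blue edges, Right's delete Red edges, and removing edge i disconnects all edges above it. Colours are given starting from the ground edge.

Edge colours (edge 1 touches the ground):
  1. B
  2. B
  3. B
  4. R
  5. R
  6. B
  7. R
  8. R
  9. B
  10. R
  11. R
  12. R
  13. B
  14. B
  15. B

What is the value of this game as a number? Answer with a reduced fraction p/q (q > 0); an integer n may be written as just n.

1 of 15 · B · max L 0 · min R +∞ → 1
2 of 15 · BB · max L 1 · min R +∞ → 2
3 of 15 · BBB · max L 2 · min R +∞ → 3
4 of 15 · BBBR · max L 2 · min R 3 → 5/2
5 of 15 · BBBRR · max L 2 · min R 5/2 → 9/4
6 of 15 · BBBRRB · max L 9/4 · min R 5/2 → 19/8
7 of 15 · BBBRRBR · max L 9/4 · min R 19/8 → 37/16
8 of 15 · BBBRRBRR · max L 9/4 · min R 37/16 → 73/32
9 of 15 · BBBRRBRRB · max L 73/32 · min R 37/16 → 147/64
10 of 15 · BBBRRBRRBR · max L 73/32 · min R 147/64 → 293/128
11 of 15 · BBBRRBRRBRR · max L 73/32 · min R 293/128 → 585/256
12 of 15 · BBBRRBRRBRRR · max L 73/32 · min R 585/256 → 1169/512
13 of 15 · BBBRRBRRBRRRB · max L 1169/512 · min R 585/256 → 2339/1024
14 of 15 · BBBRRBRRBRRRBB · max L 2339/1024 · min R 585/256 → 4679/2048
15 of 15 · BBBRRBRRBRRRBBB · max L 4679/2048 · min R 585/256 → 9359/4096

9359/4096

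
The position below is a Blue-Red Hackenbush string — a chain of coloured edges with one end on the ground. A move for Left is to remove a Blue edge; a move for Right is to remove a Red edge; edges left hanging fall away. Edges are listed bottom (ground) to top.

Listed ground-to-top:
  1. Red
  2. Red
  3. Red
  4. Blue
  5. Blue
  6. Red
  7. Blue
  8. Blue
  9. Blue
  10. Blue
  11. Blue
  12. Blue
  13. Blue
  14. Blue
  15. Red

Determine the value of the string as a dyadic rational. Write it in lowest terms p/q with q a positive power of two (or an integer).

Prefix values for Red Red Red Blue Blue Red Blue Blue Blue Blue Blue Blue Blue Blue Red via {L|R} + simplicity:
G(R) = { none | 0 } so -1
G(RR) = { none | -1, 0 } so -2
G(RRR) = { none | -2, -1, 0 } so -3
G(RRRB) = { -3 | -2, -1, 0 } so -5/2
G(RRRBB) = { -3, -5/2 | -2, -1, 0 } so -9/4
G(RRRBBR) = { -3, -5/2 | -9/4, -2, -1, 0 } so -19/8
G(RRRBBRB) = { -3, -5/2, -19/8 | -9/4, -2, -1, 0 } so -37/16
G(RRRBBRBB) = { -3, -5/2, -19/8, -37/16 | -9/4, -2, -1, 0 } so -73/32
G(RRRBBRBBB) = { -3, -5/2, -19/8, -37/16, -73/32 | -9/4, -2, -1, 0 } so -145/64
G(RRRBBRBBBB) = { -3, -5/2, -19/8, -37/16, -73/32, -145/64 | -9/4, -2, -1, 0 } so -289/128
G(RRRBBRBBBBB) = { -3, -5/2, -19/8, -37/16, -73/32, -145/64, -289/128 | -9/4, -2, -1, 0 } so -577/256
G(RRRBBRBBBBBB) = { -3, -5/2, -19/8, -37/16, -73/32, -145/64, -289/128, -577/256 | -9/4, -2, -1, 0 } so -1153/512
G(RRRBBRBBBBBBB) = { -3, -5/2, -19/8, -37/16, -73/32, -145/64, -289/128, -577/256, -1153/512 | -9/4, -2, -1, 0 } so -2305/1024
G(RRRBBRBBBBBBBB) = { -3, -5/2, -19/8, -37/16, -73/32, -145/64, -289/128, -577/256, -1153/512, -2305/1024 | -9/4, -2, -1, 0 } so -4609/2048
G(RRRBBRBBBBBBBBR) = { -3, -5/2, -19/8, -37/16, -73/32, -145/64, -289/128, -577/256, -1153/512, -2305/1024 | -4609/2048, -9/4, -2, -1, 0 } so -9219/4096

-9219/4096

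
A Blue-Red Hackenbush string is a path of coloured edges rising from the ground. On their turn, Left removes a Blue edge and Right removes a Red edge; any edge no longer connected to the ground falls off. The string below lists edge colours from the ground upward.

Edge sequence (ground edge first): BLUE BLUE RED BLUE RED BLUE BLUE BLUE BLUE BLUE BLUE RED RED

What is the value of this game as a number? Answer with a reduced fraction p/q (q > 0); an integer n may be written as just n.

1 of 13 · B · max L 0 · min R +∞ gives 1
2 of 13 · BB · max L 1 · min R +∞ gives 2
3 of 13 · BBR · max L 1 · min R 2 gives 3/2
4 of 13 · BBRB · max L 3/2 · min R 2 gives 7/4
5 of 13 · BBRBR · max L 3/2 · min R 7/4 gives 13/8
6 of 13 · BBRBRB · max L 13/8 · min R 7/4 gives 27/16
7 of 13 · BBRBRBB · max L 27/16 · min R 7/4 gives 55/32
8 of 13 · BBRBRBBB · max L 55/32 · min R 7/4 gives 111/64
9 of 13 · BBRBRBBBB · max L 111/64 · min R 7/4 gives 223/128
10 of 13 · BBRBRBBBBB · max L 223/128 · min R 7/4 gives 447/256
11 of 13 · BBRBRBBBBBB · max L 447/256 · min R 7/4 gives 895/512
12 of 13 · BBRBRBBBBBBR · max L 447/256 · min R 895/512 gives 1789/1024
13 of 13 · BBRBRBBBBBBRR · max L 447/256 · min R 1789/1024 gives 3577/2048

3577/2048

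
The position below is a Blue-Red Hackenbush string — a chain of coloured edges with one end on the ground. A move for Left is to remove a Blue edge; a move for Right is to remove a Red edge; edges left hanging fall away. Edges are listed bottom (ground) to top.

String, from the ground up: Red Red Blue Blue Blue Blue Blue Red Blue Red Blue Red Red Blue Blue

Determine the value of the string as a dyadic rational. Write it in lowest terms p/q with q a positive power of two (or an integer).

Build G(s[:k]) for k = 1..15, string s = Red Red Blue Blue Blue Blue Blue Red Blue Red Blue Red Red Blue Blue.
edge 1 of 15 (Red): { (no moves) | 0 } → -1
edge 2 of 15 (Red): { (no moves) | -1; 0 } → -2
edge 3 of 15 (Blue): { -2 | -1; 0 } → -3/2
edge 4 of 15 (Blue): { -2; -3/2 | -1; 0 } → -5/4
edge 5 of 15 (Blue): { -2; -3/2; -5/4 | -1; 0 } → -9/8
edge 6 of 15 (Blue): { -2; -3/2; -5/4; -9/8 | -1; 0 } → -17/16
edge 7 of 15 (Blue): { -2; -3/2; -5/4; -9/8; -17/16 | -1; 0 } → -33/32
edge 8 of 15 (Red): { -2; -3/2; -5/4; -9/8; -17/16 | -33/32; -1; 0 } → -67/64
edge 9 of 15 (Blue): { -2; -3/2; -5/4; -9/8; -17/16; -67/64 | -33/32; -1; 0 } → -133/128
edge 10 of 15 (Red): { -2; -3/2; -5/4; -9/8; -17/16; -67/64 | -133/128; -33/32; -1; 0 } → -267/256
edge 11 of 15 (Blue): { -2; -3/2; -5/4; -9/8; -17/16; -67/64; -267/256 | -133/128; -33/32; -1; 0 } → -533/512
edge 12 of 15 (Red): { -2; -3/2; -5/4; -9/8; -17/16; -67/64; -267/256 | -533/512; -133/128; -33/32; -1; 0 } → -1067/1024
edge 13 of 15 (Red): { -2; -3/2; -5/4; -9/8; -17/16; -67/64; -267/256 | -1067/1024; -533/512; -133/128; -33/32; -1; 0 } → -2135/2048
edge 14 of 15 (Blue): { -2; -3/2; -5/4; -9/8; -17/16; -67/64; -267/256; -2135/2048 | -1067/1024; -533/512; -133/128; -33/32; -1; 0 } → -4269/4096
edge 15 of 15 (Blue): { -2; -3/2; -5/4; -9/8; -17/16; -67/64; -267/256; -2135/2048; -4269/4096 | -1067/1024; -533/512; -133/128; -33/32; -1; 0 } → -8537/8192

-8537/8192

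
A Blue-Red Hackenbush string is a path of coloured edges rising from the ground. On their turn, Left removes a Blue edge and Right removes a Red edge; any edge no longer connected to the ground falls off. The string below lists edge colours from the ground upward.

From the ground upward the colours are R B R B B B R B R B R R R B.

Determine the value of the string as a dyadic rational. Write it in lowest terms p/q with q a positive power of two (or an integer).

-4445/8192

1 of 14 · R · max L −∞ · min R 0 ⇒ -1
2 of 14 · RB · max L -1 · min R 0 ⇒ -1/2
3 of 14 · RBR · max L -1 · min R -1/2 ⇒ -3/4
4 of 14 · RBRB · max L -3/4 · min R -1/2 ⇒ -5/8
5 of 14 · RBRBB · max L -5/8 · min R -1/2 ⇒ -9/16
6 of 14 · RBRBBB · max L -9/16 · min R -1/2 ⇒ -17/32
7 of 14 · RBRBBBR · max L -9/16 · min R -17/32 ⇒ -35/64
8 of 14 · RBRBBBRB · max L -35/64 · min R -17/32 ⇒ -69/128
9 of 14 · RBRBBBRBR · max L -35/64 · min R -69/128 ⇒ -139/256
10 of 14 · RBRBBBRBRB · max L -139/256 · min R -69/128 ⇒ -277/512
11 of 14 · RBRBBBRBRBR · max L -139/256 · min R -277/512 ⇒ -555/1024
12 of 14 · RBRBBBRBRBRR · max L -139/256 · min R -555/1024 ⇒ -1111/2048
13 of 14 · RBRBBBRBRBRRR · max L -139/256 · min R -1111/2048 ⇒ -2223/4096
14 of 14 · RBRBBBRBRBRRRB · max L -2223/4096 · min R -1111/2048 ⇒ -4445/8192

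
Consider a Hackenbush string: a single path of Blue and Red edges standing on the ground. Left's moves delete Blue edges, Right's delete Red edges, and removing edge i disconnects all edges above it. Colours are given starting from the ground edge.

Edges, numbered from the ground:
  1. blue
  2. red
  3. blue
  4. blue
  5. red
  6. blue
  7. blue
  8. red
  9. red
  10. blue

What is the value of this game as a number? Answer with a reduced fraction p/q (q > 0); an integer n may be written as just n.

435/512

step 1: add blue to get b; options L={ 0 } R={ none } gives 1
step 2: add red to get br; options L={ 0 } R={ 1 } gives 1/2
step 3: add blue to get brb; options L={ 0 1/2 } R={ 1 } gives 3/4
step 4: add blue to get brbb; options L={ 0 1/2 3/4 } R={ 1 } gives 7/8
step 5: add red to get brbbr; options L={ 0 1/2 3/4 } R={ 7/8 1 } gives 13/16
step 6: add blue to get brbbrb; options L={ 0 1/2 3/4 13/16 } R={ 7/8 1 } gives 27/32
step 7: add blue to get brbbrbb; options L={ 0 1/2 3/4 13/16 27/32 } R={ 7/8 1 } gives 55/64
step 8: add red to get brbbrbbr; options L={ 0 1/2 3/4 13/16 27/32 } R={ 55/64 7/8 1 } gives 109/128
step 9: add red to get brbbrbbrr; options L={ 0 1/2 3/4 13/16 27/32 } R={ 109/128 55/64 7/8 1 } gives 217/256
step 10: add blue to get brbbrbbrrb; options L={ 0 1/2 3/4 13/16 27/32 217/256 } R={ 109/128 55/64 7/8 1 } gives 435/512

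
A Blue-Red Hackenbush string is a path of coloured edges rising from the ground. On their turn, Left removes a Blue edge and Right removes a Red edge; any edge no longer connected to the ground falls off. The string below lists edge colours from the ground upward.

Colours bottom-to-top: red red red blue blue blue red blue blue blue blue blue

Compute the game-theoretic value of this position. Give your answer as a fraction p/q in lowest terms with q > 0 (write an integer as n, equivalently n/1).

-1089/512

r: Left { — }, Right { 0 } -> simplest -1
rr: Left { — }, Right { -1,0 } -> simplest -2
rrr: Left { — }, Right { -2,-1,0 } -> simplest -3
rrrb: Left { -3 }, Right { -2,-1,0 } -> simplest -5/2
rrrbb: Left { -3,-5/2 }, Right { -2,-1,0 } -> simplest -9/4
rrrbbb: Left { -3,-5/2,-9/4 }, Right { -2,-1,0 } -> simplest -17/8
rrrbbbr: Left { -3,-5/2,-9/4 }, Right { -17/8,-2,-1,0 } -> simplest -35/16
rrrbbbrb: Left { -3,-5/2,-9/4,-35/16 }, Right { -17/8,-2,-1,0 } -> simplest -69/32
rrrbbbrbb: Left { -3,-5/2,-9/4,-35/16,-69/32 }, Right { -17/8,-2,-1,0 } -> simplest -137/64
rrrbbbrbbb: Left { -3,-5/2,-9/4,-35/16,-69/32,-137/64 }, Right { -17/8,-2,-1,0 } -> simplest -273/128
rrrbbbrbbbb: Left { -3,-5/2,-9/4,-35/16,-69/32,-137/64,-273/128 }, Right { -17/8,-2,-1,0 } -> simplest -545/256
rrrbbbrbbbbb: Left { -3,-5/2,-9/4,-35/16,-69/32,-137/64,-273/128,-545/256 }, Right { -17/8,-2,-1,0 } -> simplest -1089/512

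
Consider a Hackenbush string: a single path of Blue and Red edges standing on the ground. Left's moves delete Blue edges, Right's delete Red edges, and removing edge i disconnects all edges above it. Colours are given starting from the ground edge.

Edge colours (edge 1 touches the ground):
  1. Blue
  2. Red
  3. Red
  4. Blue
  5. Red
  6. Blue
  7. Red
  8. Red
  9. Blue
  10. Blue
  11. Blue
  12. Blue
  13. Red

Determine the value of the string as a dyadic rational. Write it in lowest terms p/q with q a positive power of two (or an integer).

1341/4096

val_1 [B]  L=[0]  R=[—]  ⇒ 1
val_2 [BR]  L=[0]  R=[1]  ⇒ 1/2
val_3 [BRR]  L=[0]  R=[1/2; 1]  ⇒ 1/4
val_4 [BRRB]  L=[0; 1/4]  R=[1/2; 1]  ⇒ 3/8
val_5 [BRRBR]  L=[0; 1/4]  R=[3/8; 1/2; 1]  ⇒ 5/16
val_6 [BRRBRB]  L=[0; 1/4; 5/16]  R=[3/8; 1/2; 1]  ⇒ 11/32
val_7 [BRRBRBR]  L=[0; 1/4; 5/16]  R=[11/32; 3/8; 1/2; 1]  ⇒ 21/64
val_8 [BRRBRBRR]  L=[0; 1/4; 5/16]  R=[21/64; 11/32; 3/8; 1/2; 1]  ⇒ 41/128
val_9 [BRRBRBRRB]  L=[0; 1/4; 5/16; 41/128]  R=[21/64; 11/32; 3/8; 1/2; 1]  ⇒ 83/256
val_10 [BRRBRBRRBB]  L=[0; 1/4; 5/16; 41/128; 83/256]  R=[21/64; 11/32; 3/8; 1/2; 1]  ⇒ 167/512
val_11 [BRRBRBRRBBB]  L=[0; 1/4; 5/16; 41/128; 83/256; 167/512]  R=[21/64; 11/32; 3/8; 1/2; 1]  ⇒ 335/1024
val_12 [BRRBRBRRBBBB]  L=[0; 1/4; 5/16; 41/128; 83/256; 167/512; 335/1024]  R=[21/64; 11/32; 3/8; 1/2; 1]  ⇒ 671/2048
val_13 [BRRBRBRRBBBBR]  L=[0; 1/4; 5/16; 41/128; 83/256; 167/512; 335/1024]  R=[671/2048; 21/64; 11/32; 3/8; 1/2; 1]  ⇒ 1341/4096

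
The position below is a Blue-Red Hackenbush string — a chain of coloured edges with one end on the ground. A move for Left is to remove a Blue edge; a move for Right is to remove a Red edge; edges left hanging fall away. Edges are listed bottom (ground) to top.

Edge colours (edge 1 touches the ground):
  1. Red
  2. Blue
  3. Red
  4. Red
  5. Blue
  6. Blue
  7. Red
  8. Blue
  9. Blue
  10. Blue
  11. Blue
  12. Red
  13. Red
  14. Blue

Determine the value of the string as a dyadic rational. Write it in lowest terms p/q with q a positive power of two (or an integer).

Prefix values for Red Blue Red Red Blue Blue Red Blue Blue Blue Blue Red Red Blue via {L|R} + simplicity:
val_1 [R]  L=[(no moves)]  R=[0]  — -1
val_2 [RB]  L=[-1]  R=[0]  — -1/2
val_3 [RBR]  L=[-1]  R=[-1/2, 0]  — -3/4
val_4 [RBRR]  L=[-1]  R=[-3/4, -1/2, 0]  — -7/8
val_5 [RBRRB]  L=[-1, -7/8]  R=[-3/4, -1/2, 0]  — -13/16
val_6 [RBRRBB]  L=[-1, -7/8, -13/16]  R=[-3/4, -1/2, 0]  — -25/32
val_7 [RBRRBBR]  L=[-1, -7/8, -13/16]  R=[-25/32, -3/4, -1/2, 0]  — -51/64
val_8 [RBRRBBRB]  L=[-1, -7/8, -13/16, -51/64]  R=[-25/32, -3/4, -1/2, 0]  — -101/128
val_9 [RBRRBBRBB]  L=[-1, -7/8, -13/16, -51/64, -101/128]  R=[-25/32, -3/4, -1/2, 0]  — -201/256
val_10 [RBRRBBRBBB]  L=[-1, -7/8, -13/16, -51/64, -101/128, -201/256]  R=[-25/32, -3/4, -1/2, 0]  — -401/512
val_11 [RBRRBBRBBBB]  L=[-1, -7/8, -13/16, -51/64, -101/128, -201/256, -401/512]  R=[-25/32, -3/4, -1/2, 0]  — -801/1024
val_12 [RBRRBBRBBBBR]  L=[-1, -7/8, -13/16, -51/64, -101/128, -201/256, -401/512]  R=[-801/1024, -25/32, -3/4, -1/2, 0]  — -1603/2048
val_13 [RBRRBBRBBBBRR]  L=[-1, -7/8, -13/16, -51/64, -101/128, -201/256, -401/512]  R=[-1603/2048, -801/1024, -25/32, -3/4, -1/2, 0]  — -3207/4096
val_14 [RBRRBBRBBBBRRB]  L=[-1, -7/8, -13/16, -51/64, -101/128, -201/256, -401/512, -3207/4096]  R=[-1603/2048, -801/1024, -25/32, -3/4, -1/2, 0]  — -6413/8192

-6413/8192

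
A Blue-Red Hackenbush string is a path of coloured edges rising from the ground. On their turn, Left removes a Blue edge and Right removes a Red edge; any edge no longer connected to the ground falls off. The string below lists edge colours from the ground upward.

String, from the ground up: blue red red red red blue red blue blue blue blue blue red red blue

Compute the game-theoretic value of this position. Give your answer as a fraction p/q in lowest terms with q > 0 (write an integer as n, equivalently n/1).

value(b) = { 0 | ∅ } = 1
value(br) = { 0 | 1 } = 1/2
value(brr) = { 0 | 1/2, 1 } = 1/4
value(brrr) = { 0 | 1/4, 1/2, 1 } = 1/8
value(brrrr) = { 0 | 1/8, 1/4, 1/2, 1 } = 1/16
value(brrrrb) = { 0, 1/16 | 1/8, 1/4, 1/2, 1 } = 3/32
value(brrrrbr) = { 0, 1/16 | 3/32, 1/8, 1/4, 1/2, 1 } = 5/64
value(brrrrbrb) = { 0, 1/16, 5/64 | 3/32, 1/8, 1/4, 1/2, 1 } = 11/128
value(brrrrbrbb) = { 0, 1/16, 5/64, 11/128 | 3/32, 1/8, 1/4, 1/2, 1 } = 23/256
value(brrrrbrbbb) = { 0, 1/16, 5/64, 11/128, 23/256 | 3/32, 1/8, 1/4, 1/2, 1 } = 47/512
value(brrrrbrbbbb) = { 0, 1/16, 5/64, 11/128, 23/256, 47/512 | 3/32, 1/8, 1/4, 1/2, 1 } = 95/1024
value(brrrrbrbbbbb) = { 0, 1/16, 5/64, 11/128, 23/256, 47/512, 95/1024 | 3/32, 1/8, 1/4, 1/2, 1 } = 191/2048
value(brrrrbrbbbbbr) = { 0, 1/16, 5/64, 11/128, 23/256, 47/512, 95/1024 | 191/2048, 3/32, 1/8, 1/4, 1/2, 1 } = 381/4096
value(brrrrbrbbbbbrr) = { 0, 1/16, 5/64, 11/128, 23/256, 47/512, 95/1024 | 381/4096, 191/2048, 3/32, 1/8, 1/4, 1/2, 1 } = 761/8192
value(brrrrbrbbbbbrrb) = { 0, 1/16, 5/64, 11/128, 23/256, 47/512, 95/1024, 761/8192 | 381/4096, 191/2048, 3/32, 1/8, 1/4, 1/2, 1 } = 1523/16384

1523/16384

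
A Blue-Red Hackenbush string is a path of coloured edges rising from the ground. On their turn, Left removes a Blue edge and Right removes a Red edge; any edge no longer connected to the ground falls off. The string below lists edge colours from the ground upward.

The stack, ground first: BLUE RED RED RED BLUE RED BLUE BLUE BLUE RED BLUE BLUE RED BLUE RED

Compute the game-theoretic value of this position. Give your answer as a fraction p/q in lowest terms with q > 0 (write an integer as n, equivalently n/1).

Build G(s[:k]) for k = 1..15, string s = BLUE RED RED RED BLUE RED BLUE BLUE BLUE RED BLUE BLUE RED BLUE RED.
step 1: add BLUE to get B; options L={ 0 } R={ none } -> 1
step 2: add RED to get BR; options L={ 0 } R={ 1 } -> 1/2
step 3: add RED to get BRR; options L={ 0 } R={ 1/2; 1 } -> 1/4
step 4: add RED to get BRRR; options L={ 0 } R={ 1/4; 1/2; 1 } -> 1/8
step 5: add BLUE to get BRRRB; options L={ 0; 1/8 } R={ 1/4; 1/2; 1 } -> 3/16
step 6: add RED to get BRRRBR; options L={ 0; 1/8 } R={ 3/16; 1/4; 1/2; 1 } -> 5/32
step 7: add BLUE to get BRRRBRB; options L={ 0; 1/8; 5/32 } R={ 3/16; 1/4; 1/2; 1 } -> 11/64
step 8: add BLUE to get BRRRBRBB; options L={ 0; 1/8; 5/32; 11/64 } R={ 3/16; 1/4; 1/2; 1 } -> 23/128
step 9: add BLUE to get BRRRBRBBB; options L={ 0; 1/8; 5/32; 11/64; 23/128 } R={ 3/16; 1/4; 1/2; 1 } -> 47/256
step 10: add RED to get BRRRBRBBBR; options L={ 0; 1/8; 5/32; 11/64; 23/128 } R={ 47/256; 3/16; 1/4; 1/2; 1 } -> 93/512
step 11: add BLUE to get BRRRBRBBBRB; options L={ 0; 1/8; 5/32; 11/64; 23/128; 93/512 } R={ 47/256; 3/16; 1/4; 1/2; 1 } -> 187/1024
step 12: add BLUE to get BRRRBRBBBRBB; options L={ 0; 1/8; 5/32; 11/64; 23/128; 93/512; 187/1024 } R={ 47/256; 3/16; 1/4; 1/2; 1 } -> 375/2048
step 13: add RED to get BRRRBRBBBRBBR; options L={ 0; 1/8; 5/32; 11/64; 23/128; 93/512; 187/1024 } R={ 375/2048; 47/256; 3/16; 1/4; 1/2; 1 } -> 749/4096
step 14: add BLUE to get BRRRBRBBBRBBRB; options L={ 0; 1/8; 5/32; 11/64; 23/128; 93/512; 187/1024; 749/4096 } R={ 375/2048; 47/256; 3/16; 1/4; 1/2; 1 } -> 1499/8192
step 15: add RED to get BRRRBRBBBRBBRBR; options L={ 0; 1/8; 5/32; 11/64; 23/128; 93/512; 187/1024; 749/4096 } R={ 1499/8192; 375/2048; 47/256; 3/16; 1/4; 1/2; 1 } -> 2997/16384

2997/16384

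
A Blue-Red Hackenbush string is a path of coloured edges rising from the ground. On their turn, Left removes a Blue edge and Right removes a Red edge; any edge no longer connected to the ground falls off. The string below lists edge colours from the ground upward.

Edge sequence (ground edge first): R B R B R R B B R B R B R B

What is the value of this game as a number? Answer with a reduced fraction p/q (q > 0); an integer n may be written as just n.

Prefix values for R B R B R R B B R B R B R B via {L|R} + simplicity:
g_1 [R]  L=[none]  R=[0]  → -1
g_2 [RB]  L=[-1]  R=[0]  → -1/2
g_3 [RBR]  L=[-1]  R=[-1/2; 0]  → -3/4
g_4 [RBRB]  L=[-1; -3/4]  R=[-1/2; 0]  → -5/8
g_5 [RBRBR]  L=[-1; -3/4]  R=[-5/8; -1/2; 0]  → -11/16
g_6 [RBRBRR]  L=[-1; -3/4]  R=[-11/16; -5/8; -1/2; 0]  → -23/32
g_7 [RBRBRRB]  L=[-1; -3/4; -23/32]  R=[-11/16; -5/8; -1/2; 0]  → -45/64
g_8 [RBRBRRBB]  L=[-1; -3/4; -23/32; -45/64]  R=[-11/16; -5/8; -1/2; 0]  → -89/128
g_9 [RBRBRRBBR]  L=[-1; -3/4; -23/32; -45/64]  R=[-89/128; -11/16; -5/8; -1/2; 0]  → -179/256
g_10 [RBRBRRBBRB]  L=[-1; -3/4; -23/32; -45/64; -179/256]  R=[-89/128; -11/16; -5/8; -1/2; 0]  → -357/512
g_11 [RBRBRRBBRBR]  L=[-1; -3/4; -23/32; -45/64; -179/256]  R=[-357/512; -89/128; -11/16; -5/8; -1/2; 0]  → -715/1024
g_12 [RBRBRRBBRBRB]  L=[-1; -3/4; -23/32; -45/64; -179/256; -715/1024]  R=[-357/512; -89/128; -11/16; -5/8; -1/2; 0]  → -1429/2048
g_13 [RBRBRRBBRBRBR]  L=[-1; -3/4; -23/32; -45/64; -179/256; -715/1024]  R=[-1429/2048; -357/512; -89/128; -11/16; -5/8; -1/2; 0]  → -2859/4096
g_14 [RBRBRRBBRBRBRB]  L=[-1; -3/4; -23/32; -45/64; -179/256; -715/1024; -2859/4096]  R=[-1429/2048; -357/512; -89/128; -11/16; -5/8; -1/2; 0]  → -5717/8192

-5717/8192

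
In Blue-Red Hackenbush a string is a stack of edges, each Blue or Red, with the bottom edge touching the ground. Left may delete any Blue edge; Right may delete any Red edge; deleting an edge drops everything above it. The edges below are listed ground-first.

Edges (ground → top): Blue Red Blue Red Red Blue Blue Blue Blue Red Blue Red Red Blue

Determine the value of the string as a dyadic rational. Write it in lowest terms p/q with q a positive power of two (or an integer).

edge 1 of 14 (Blue): { 0 |  } ⇒ 1
edge 2 of 14 (Red): { 0 | 1 } ⇒ 1/2
edge 3 of 14 (Blue): { 0,1/2 | 1 } ⇒ 3/4
edge 4 of 14 (Red): { 0,1/2 | 3/4,1 } ⇒ 5/8
edge 5 of 14 (Red): { 0,1/2 | 5/8,3/4,1 } ⇒ 9/16
edge 6 of 14 (Blue): { 0,1/2,9/16 | 5/8,3/4,1 } ⇒ 19/32
edge 7 of 14 (Blue): { 0,1/2,9/16,19/32 | 5/8,3/4,1 } ⇒ 39/64
edge 8 of 14 (Blue): { 0,1/2,9/16,19/32,39/64 | 5/8,3/4,1 } ⇒ 79/128
edge 9 of 14 (Blue): { 0,1/2,9/16,19/32,39/64,79/128 | 5/8,3/4,1 } ⇒ 159/256
edge 10 of 14 (Red): { 0,1/2,9/16,19/32,39/64,79/128 | 159/256,5/8,3/4,1 } ⇒ 317/512
edge 11 of 14 (Blue): { 0,1/2,9/16,19/32,39/64,79/128,317/512 | 159/256,5/8,3/4,1 } ⇒ 635/1024
edge 12 of 14 (Red): { 0,1/2,9/16,19/32,39/64,79/128,317/512 | 635/1024,159/256,5/8,3/4,1 } ⇒ 1269/2048
edge 13 of 14 (Red): { 0,1/2,9/16,19/32,39/64,79/128,317/512 | 1269/2048,635/1024,159/256,5/8,3/4,1 } ⇒ 2537/4096
edge 14 of 14 (Blue): { 0,1/2,9/16,19/32,39/64,79/128,317/512,2537/4096 | 1269/2048,635/1024,159/256,5/8,3/4,1 } ⇒ 5075/8192

5075/8192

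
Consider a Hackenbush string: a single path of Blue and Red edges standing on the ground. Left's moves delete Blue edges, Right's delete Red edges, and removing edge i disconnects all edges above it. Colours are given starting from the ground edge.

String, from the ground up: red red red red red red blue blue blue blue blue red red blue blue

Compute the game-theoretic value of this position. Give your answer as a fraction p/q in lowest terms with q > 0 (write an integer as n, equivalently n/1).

1 of 15 · r · max L −∞ · min R 0 = -1
2 of 15 · rr · max L −∞ · min R -1 = -2
3 of 15 · rrr · max L −∞ · min R -2 = -3
4 of 15 · rrrr · max L −∞ · min R -3 = -4
5 of 15 · rrrrr · max L −∞ · min R -4 = -5
6 of 15 · rrrrrr · max L −∞ · min R -5 = -6
7 of 15 · rrrrrrb · max L -6 · min R -5 = -11/2
8 of 15 · rrrrrrbb · max L -11/2 · min R -5 = -21/4
9 of 15 · rrrrrrbbb · max L -21/4 · min R -5 = -41/8
10 of 15 · rrrrrrbbbb · max L -41/8 · min R -5 = -81/16
11 of 15 · rrrrrrbbbbb · max L -81/16 · min R -5 = -161/32
12 of 15 · rrrrrrbbbbbr · max L -81/16 · min R -161/32 = -323/64
13 of 15 · rrrrrrbbbbbrr · max L -81/16 · min R -323/64 = -647/128
14 of 15 · rrrrrrbbbbbrrb · max L -647/128 · min R -323/64 = -1293/256
15 of 15 · rrrrrrbbbbbrrbb · max L -1293/256 · min R -323/64 = -2585/512

-2585/512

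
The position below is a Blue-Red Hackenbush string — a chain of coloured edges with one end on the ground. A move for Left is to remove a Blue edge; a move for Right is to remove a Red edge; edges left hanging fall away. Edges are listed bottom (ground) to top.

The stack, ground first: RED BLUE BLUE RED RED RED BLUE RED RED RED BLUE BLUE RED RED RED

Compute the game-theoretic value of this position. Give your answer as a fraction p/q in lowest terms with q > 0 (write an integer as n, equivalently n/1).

-7631/16384

g_1 [R]  L=[]  R=[0]  => -1
g_2 [RB]  L=[-1]  R=[0]  => -1/2
g_3 [RBB]  L=[-1; -1/2]  R=[0]  => -1/4
g_4 [RBBR]  L=[-1; -1/2]  R=[-1/4; 0]  => -3/8
g_5 [RBBRR]  L=[-1; -1/2]  R=[-3/8; -1/4; 0]  => -7/16
g_6 [RBBRRR]  L=[-1; -1/2]  R=[-7/16; -3/8; -1/4; 0]  => -15/32
g_7 [RBBRRRB]  L=[-1; -1/2; -15/32]  R=[-7/16; -3/8; -1/4; 0]  => -29/64
g_8 [RBBRRRBR]  L=[-1; -1/2; -15/32]  R=[-29/64; -7/16; -3/8; -1/4; 0]  => -59/128
g_9 [RBBRRRBRR]  L=[-1; -1/2; -15/32]  R=[-59/128; -29/64; -7/16; -3/8; -1/4; 0]  => -119/256
g_10 [RBBRRRBRRR]  L=[-1; -1/2; -15/32]  R=[-119/256; -59/128; -29/64; -7/16; -3/8; -1/4; 0]  => -239/512
g_11 [RBBRRRBRRRB]  L=[-1; -1/2; -15/32; -239/512]  R=[-119/256; -59/128; -29/64; -7/16; -3/8; -1/4; 0]  => -477/1024
g_12 [RBBRRRBRRRBB]  L=[-1; -1/2; -15/32; -239/512; -477/1024]  R=[-119/256; -59/128; -29/64; -7/16; -3/8; -1/4; 0]  => -953/2048
g_13 [RBBRRRBRRRBBR]  L=[-1; -1/2; -15/32; -239/512; -477/1024]  R=[-953/2048; -119/256; -59/128; -29/64; -7/16; -3/8; -1/4; 0]  => -1907/4096
g_14 [RBBRRRBRRRBBRR]  L=[-1; -1/2; -15/32; -239/512; -477/1024]  R=[-1907/4096; -953/2048; -119/256; -59/128; -29/64; -7/16; -3/8; -1/4; 0]  => -3815/8192
g_15 [RBBRRRBRRRBBRRR]  L=[-1; -1/2; -15/32; -239/512; -477/1024]  R=[-3815/8192; -1907/4096; -953/2048; -119/256; -59/128; -29/64; -7/16; -3/8; -1/4; 0]  => -7631/16384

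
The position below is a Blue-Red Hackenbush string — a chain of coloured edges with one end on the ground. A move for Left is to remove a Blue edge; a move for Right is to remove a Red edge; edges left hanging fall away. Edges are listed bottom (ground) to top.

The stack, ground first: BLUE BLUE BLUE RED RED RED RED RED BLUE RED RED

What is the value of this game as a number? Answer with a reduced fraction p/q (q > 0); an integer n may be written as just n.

521/256

Prefix values for BLUE BLUE BLUE RED RED RED RED RED BLUE RED RED via {L|R} + simplicity:
edge 1 of 11 (BLUE): { 0 | ∅ } => 1
edge 2 of 11 (BLUE): { 0 1 | ∅ } => 2
edge 3 of 11 (BLUE): { 0 1 2 | ∅ } => 3
edge 4 of 11 (RED): { 0 1 2 | 3 } => 5/2
edge 5 of 11 (RED): { 0 1 2 | 5/2 3 } => 9/4
edge 6 of 11 (RED): { 0 1 2 | 9/4 5/2 3 } => 17/8
edge 7 of 11 (RED): { 0 1 2 | 17/8 9/4 5/2 3 } => 33/16
edge 8 of 11 (RED): { 0 1 2 | 33/16 17/8 9/4 5/2 3 } => 65/32
edge 9 of 11 (BLUE): { 0 1 2 65/32 | 33/16 17/8 9/4 5/2 3 } => 131/64
edge 10 of 11 (RED): { 0 1 2 65/32 | 131/64 33/16 17/8 9/4 5/2 3 } => 261/128
edge 11 of 11 (RED): { 0 1 2 65/32 | 261/128 131/64 33/16 17/8 9/4 5/2 3 } => 521/256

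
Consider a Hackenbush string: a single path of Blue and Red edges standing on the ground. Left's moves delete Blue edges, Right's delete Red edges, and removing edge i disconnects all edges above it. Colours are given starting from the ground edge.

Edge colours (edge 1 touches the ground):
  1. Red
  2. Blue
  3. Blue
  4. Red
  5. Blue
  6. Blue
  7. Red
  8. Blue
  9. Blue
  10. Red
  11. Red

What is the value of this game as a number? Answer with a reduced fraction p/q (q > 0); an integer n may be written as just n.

R: Left { (no moves) }, Right { 0 } → simplest -1
RB: Left { -1 }, Right { 0 } → simplest -1/2
RBB: Left { -1 -1/2 }, Right { 0 } → simplest -1/4
RBBR: Left { -1 -1/2 }, Right { -1/4 0 } → simplest -3/8
RBBRB: Left { -1 -1/2 -3/8 }, Right { -1/4 0 } → simplest -5/16
RBBRBB: Left { -1 -1/2 -3/8 -5/16 }, Right { -1/4 0 } → simplest -9/32
RBBRBBR: Left { -1 -1/2 -3/8 -5/16 }, Right { -9/32 -1/4 0 } → simplest -19/64
RBBRBBRB: Left { -1 -1/2 -3/8 -5/16 -19/64 }, Right { -9/32 -1/4 0 } → simplest -37/128
RBBRBBRBB: Left { -1 -1/2 -3/8 -5/16 -19/64 -37/128 }, Right { -9/32 -1/4 0 } → simplest -73/256
RBBRBBRBBR: Left { -1 -1/2 -3/8 -5/16 -19/64 -37/128 }, Right { -73/256 -9/32 -1/4 0 } → simplest -147/512
RBBRBBRBBRR: Left { -1 -1/2 -3/8 -5/16 -19/64 -37/128 }, Right { -147/512 -73/256 -9/32 -1/4 0 } → simplest -295/1024

-295/1024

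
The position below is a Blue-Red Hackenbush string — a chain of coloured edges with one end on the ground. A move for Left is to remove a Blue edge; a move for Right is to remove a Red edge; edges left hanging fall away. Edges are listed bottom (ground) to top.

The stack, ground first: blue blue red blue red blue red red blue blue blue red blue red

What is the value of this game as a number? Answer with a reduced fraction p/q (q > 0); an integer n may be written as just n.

Recurse on prefixes of the 14-edge string blue blue red blue red blue red red blue blue blue red blue red:
val(b) = { 0 |  } → 1
val(bb) = { 0 1 |  } → 2
val(bbr) = { 0 1 | 2 } → 3/2
val(bbrb) = { 0 1 3/2 | 2 } → 7/4
val(bbrbr) = { 0 1 3/2 | 7/4 2 } → 13/8
val(bbrbrb) = { 0 1 3/2 13/8 | 7/4 2 } → 27/16
val(bbrbrbr) = { 0 1 3/2 13/8 | 27/16 7/4 2 } → 53/32
val(bbrbrbrr) = { 0 1 3/2 13/8 | 53/32 27/16 7/4 2 } → 105/64
val(bbrbrbrrb) = { 0 1 3/2 13/8 105/64 | 53/32 27/16 7/4 2 } → 211/128
val(bbrbrbrrbb) = { 0 1 3/2 13/8 105/64 211/128 | 53/32 27/16 7/4 2 } → 423/256
val(bbrbrbrrbbb) = { 0 1 3/2 13/8 105/64 211/128 423/256 | 53/32 27/16 7/4 2 } → 847/512
val(bbrbrbrrbbbr) = { 0 1 3/2 13/8 105/64 211/128 423/256 | 847/512 53/32 27/16 7/4 2 } → 1693/1024
val(bbrbrbrrbbbrb) = { 0 1 3/2 13/8 105/64 211/128 423/256 1693/1024 | 847/512 53/32 27/16 7/4 2 } → 3387/2048
val(bbrbrbrrbbbrbr) = { 0 1 3/2 13/8 105/64 211/128 423/256 1693/1024 | 3387/2048 847/512 53/32 27/16 7/4 2 } → 6773/4096

6773/4096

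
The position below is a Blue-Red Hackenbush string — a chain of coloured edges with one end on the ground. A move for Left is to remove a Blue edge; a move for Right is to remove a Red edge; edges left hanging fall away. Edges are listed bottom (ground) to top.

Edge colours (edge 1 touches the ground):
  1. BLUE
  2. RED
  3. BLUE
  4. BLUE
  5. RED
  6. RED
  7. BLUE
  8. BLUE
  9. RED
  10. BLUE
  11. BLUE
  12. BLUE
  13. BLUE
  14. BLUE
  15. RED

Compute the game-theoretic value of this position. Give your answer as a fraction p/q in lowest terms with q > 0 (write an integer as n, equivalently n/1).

13181/16384

B: Left { 0 }, Right { (no moves) } -> simplest 1
BR: Left { 0 }, Right { 1 } -> simplest 1/2
BRB: Left { 0; 1/2 }, Right { 1 } -> simplest 3/4
BRBB: Left { 0; 1/2; 3/4 }, Right { 1 } -> simplest 7/8
BRBBR: Left { 0; 1/2; 3/4 }, Right { 7/8; 1 } -> simplest 13/16
BRBBRR: Left { 0; 1/2; 3/4 }, Right { 13/16; 7/8; 1 } -> simplest 25/32
BRBBRRB: Left { 0; 1/2; 3/4; 25/32 }, Right { 13/16; 7/8; 1 } -> simplest 51/64
BRBBRRBB: Left { 0; 1/2; 3/4; 25/32; 51/64 }, Right { 13/16; 7/8; 1 } -> simplest 103/128
BRBBRRBBR: Left { 0; 1/2; 3/4; 25/32; 51/64 }, Right { 103/128; 13/16; 7/8; 1 } -> simplest 205/256
BRBBRRBBRB: Left { 0; 1/2; 3/4; 25/32; 51/64; 205/256 }, Right { 103/128; 13/16; 7/8; 1 } -> simplest 411/512
BRBBRRBBRBB: Left { 0; 1/2; 3/4; 25/32; 51/64; 205/256; 411/512 }, Right { 103/128; 13/16; 7/8; 1 } -> simplest 823/1024
BRBBRRBBRBBB: Left { 0; 1/2; 3/4; 25/32; 51/64; 205/256; 411/512; 823/1024 }, Right { 103/128; 13/16; 7/8; 1 } -> simplest 1647/2048
BRBBRRBBRBBBB: Left { 0; 1/2; 3/4; 25/32; 51/64; 205/256; 411/512; 823/1024; 1647/2048 }, Right { 103/128; 13/16; 7/8; 1 } -> simplest 3295/4096
BRBBRRBBRBBBBB: Left { 0; 1/2; 3/4; 25/32; 51/64; 205/256; 411/512; 823/1024; 1647/2048; 3295/4096 }, Right { 103/128; 13/16; 7/8; 1 } -> simplest 6591/8192
BRBBRRBBRBBBBBR: Left { 0; 1/2; 3/4; 25/32; 51/64; 205/256; 411/512; 823/1024; 1647/2048; 3295/4096 }, Right { 6591/8192; 103/128; 13/16; 7/8; 1 } -> simplest 13181/16384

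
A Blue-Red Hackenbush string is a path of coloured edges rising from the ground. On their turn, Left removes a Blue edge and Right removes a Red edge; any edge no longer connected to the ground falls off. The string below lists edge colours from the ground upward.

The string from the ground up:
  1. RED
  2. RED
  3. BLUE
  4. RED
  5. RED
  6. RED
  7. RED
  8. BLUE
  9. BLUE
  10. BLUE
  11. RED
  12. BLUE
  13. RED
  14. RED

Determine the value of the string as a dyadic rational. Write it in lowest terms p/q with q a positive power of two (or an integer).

-7959/4096

Build val(s[:k]) for k = 1..14, string s = RED RED BLUE RED RED RED RED BLUE BLUE BLUE RED BLUE RED RED.
1 of 14 · R · max L −∞ · min R 0 = -1
2 of 14 · RR · max L −∞ · min R -1 = -2
3 of 14 · RRB · max L -2 · min R -1 = -3/2
4 of 14 · RRBR · max L -2 · min R -3/2 = -7/4
5 of 14 · RRBRR · max L -2 · min R -7/4 = -15/8
6 of 14 · RRBRRR · max L -2 · min R -15/8 = -31/16
7 of 14 · RRBRRRR · max L -2 · min R -31/16 = -63/32
8 of 14 · RRBRRRRB · max L -63/32 · min R -31/16 = -125/64
9 of 14 · RRBRRRRBB · max L -125/64 · min R -31/16 = -249/128
10 of 14 · RRBRRRRBBB · max L -249/128 · min R -31/16 = -497/256
11 of 14 · RRBRRRRBBBR · max L -249/128 · min R -497/256 = -995/512
12 of 14 · RRBRRRRBBBRB · max L -995/512 · min R -497/256 = -1989/1024
13 of 14 · RRBRRRRBBBRBR · max L -995/512 · min R -1989/1024 = -3979/2048
14 of 14 · RRBRRRRBBBRBRR · max L -995/512 · min R -3979/2048 = -7959/4096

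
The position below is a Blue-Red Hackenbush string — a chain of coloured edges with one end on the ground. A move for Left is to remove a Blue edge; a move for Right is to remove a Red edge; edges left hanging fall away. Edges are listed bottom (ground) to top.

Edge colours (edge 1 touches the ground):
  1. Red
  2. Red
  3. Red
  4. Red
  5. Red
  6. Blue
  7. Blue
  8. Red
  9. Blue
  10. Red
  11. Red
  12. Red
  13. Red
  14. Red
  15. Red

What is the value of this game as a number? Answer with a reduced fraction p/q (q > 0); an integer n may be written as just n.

-4479/1024

Build v(s[:k]) for k = 1..15, string s = Red Red Red Red Red Blue Blue Red Blue Red Red Red Red Red Red.
R: Left { — }, Right { 0 } — simplest -1
RR: Left { — }, Right { -1, 0 } — simplest -2
RRR: Left { — }, Right { -2, -1, 0 } — simplest -3
RRRR: Left { — }, Right { -3, -2, -1, 0 } — simplest -4
RRRRR: Left { — }, Right { -4, -3, -2, -1, 0 } — simplest -5
RRRRRB: Left { -5 }, Right { -4, -3, -2, -1, 0 } — simplest -9/2
RRRRRBB: Left { -5, -9/2 }, Right { -4, -3, -2, -1, 0 } — simplest -17/4
RRRRRBBR: Left { -5, -9/2 }, Right { -17/4, -4, -3, -2, -1, 0 } — simplest -35/8
RRRRRBBRB: Left { -5, -9/2, -35/8 }, Right { -17/4, -4, -3, -2, -1, 0 } — simplest -69/16
RRRRRBBRBR: Left { -5, -9/2, -35/8 }, Right { -69/16, -17/4, -4, -3, -2, -1, 0 } — simplest -139/32
RRRRRBBRBRR: Left { -5, -9/2, -35/8 }, Right { -139/32, -69/16, -17/4, -4, -3, -2, -1, 0 } — simplest -279/64
RRRRRBBRBRRR: Left { -5, -9/2, -35/8 }, Right { -279/64, -139/32, -69/16, -17/4, -4, -3, -2, -1, 0 } — simplest -559/128
RRRRRBBRBRRRR: Left { -5, -9/2, -35/8 }, Right { -559/128, -279/64, -139/32, -69/16, -17/4, -4, -3, -2, -1, 0 } — simplest -1119/256
RRRRRBBRBRRRRR: Left { -5, -9/2, -35/8 }, Right { -1119/256, -559/128, -279/64, -139/32, -69/16, -17/4, -4, -3, -2, -1, 0 } — simplest -2239/512
RRRRRBBRBRRRRRR: Left { -5, -9/2, -35/8 }, Right { -2239/512, -1119/256, -559/128, -279/64, -139/32, -69/16, -17/4, -4, -3, -2, -1, 0 } — simplest -4479/1024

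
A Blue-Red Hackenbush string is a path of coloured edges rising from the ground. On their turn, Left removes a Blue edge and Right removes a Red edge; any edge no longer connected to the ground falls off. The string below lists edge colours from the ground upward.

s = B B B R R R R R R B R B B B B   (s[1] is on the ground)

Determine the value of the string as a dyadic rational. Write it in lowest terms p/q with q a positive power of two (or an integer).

val(B) = { 0 | none } ⇒ 1
val(BB) = { 0,1 | none } ⇒ 2
val(BBB) = { 0,1,2 | none } ⇒ 3
val(BBBR) = { 0,1,2 | 3 } ⇒ 5/2
val(BBBRR) = { 0,1,2 | 5/2,3 } ⇒ 9/4
val(BBBRRR) = { 0,1,2 | 9/4,5/2,3 } ⇒ 17/8
val(BBBRRRR) = { 0,1,2 | 17/8,9/4,5/2,3 } ⇒ 33/16
val(BBBRRRRR) = { 0,1,2 | 33/16,17/8,9/4,5/2,3 } ⇒ 65/32
val(BBBRRRRRR) = { 0,1,2 | 65/32,33/16,17/8,9/4,5/2,3 } ⇒ 129/64
val(BBBRRRRRRB) = { 0,1,2,129/64 | 65/32,33/16,17/8,9/4,5/2,3 } ⇒ 259/128
val(BBBRRRRRRBR) = { 0,1,2,129/64 | 259/128,65/32,33/16,17/8,9/4,5/2,3 } ⇒ 517/256
val(BBBRRRRRRBRB) = { 0,1,2,129/64,517/256 | 259/128,65/32,33/16,17/8,9/4,5/2,3 } ⇒ 1035/512
val(BBBRRRRRRBRBB) = { 0,1,2,129/64,517/256,1035/512 | 259/128,65/32,33/16,17/8,9/4,5/2,3 } ⇒ 2071/1024
val(BBBRRRRRRBRBBB) = { 0,1,2,129/64,517/256,1035/512,2071/1024 | 259/128,65/32,33/16,17/8,9/4,5/2,3 } ⇒ 4143/2048
val(BBBRRRRRRBRBBBB) = { 0,1,2,129/64,517/256,1035/512,2071/1024,4143/2048 | 259/128,65/32,33/16,17/8,9/4,5/2,3 } ⇒ 8287/4096

8287/4096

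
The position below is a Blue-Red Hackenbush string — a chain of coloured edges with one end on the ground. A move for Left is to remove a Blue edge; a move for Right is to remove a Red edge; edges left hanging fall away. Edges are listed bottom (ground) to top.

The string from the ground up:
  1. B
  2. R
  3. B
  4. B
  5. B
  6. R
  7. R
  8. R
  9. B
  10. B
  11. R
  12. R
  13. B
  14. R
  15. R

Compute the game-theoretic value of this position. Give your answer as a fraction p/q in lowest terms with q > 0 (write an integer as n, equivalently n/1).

14537/16384

1 of 15 · B · max L 0 · min R +∞ gives 1
2 of 15 · BR · max L 0 · min R 1 gives 1/2
3 of 15 · BRB · max L 1/2 · min R 1 gives 3/4
4 of 15 · BRBB · max L 3/4 · min R 1 gives 7/8
5 of 15 · BRBBB · max L 7/8 · min R 1 gives 15/16
6 of 15 · BRBBBR · max L 7/8 · min R 15/16 gives 29/32
7 of 15 · BRBBBRR · max L 7/8 · min R 29/32 gives 57/64
8 of 15 · BRBBBRRR · max L 7/8 · min R 57/64 gives 113/128
9 of 15 · BRBBBRRRB · max L 113/128 · min R 57/64 gives 227/256
10 of 15 · BRBBBRRRBB · max L 227/256 · min R 57/64 gives 455/512
11 of 15 · BRBBBRRRBBR · max L 227/256 · min R 455/512 gives 909/1024
12 of 15 · BRBBBRRRBBRR · max L 227/256 · min R 909/1024 gives 1817/2048
13 of 15 · BRBBBRRRBBRRB · max L 1817/2048 · min R 909/1024 gives 3635/4096
14 of 15 · BRBBBRRRBBRRBR · max L 1817/2048 · min R 3635/4096 gives 7269/8192
15 of 15 · BRBBBRRRBBRRBRR · max L 1817/2048 · min R 7269/8192 gives 14537/16384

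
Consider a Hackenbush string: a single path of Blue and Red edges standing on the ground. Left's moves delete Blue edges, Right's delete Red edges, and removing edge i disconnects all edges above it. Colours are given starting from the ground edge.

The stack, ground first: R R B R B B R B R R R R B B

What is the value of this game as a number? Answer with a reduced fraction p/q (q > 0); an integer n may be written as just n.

R: Left { (no moves) }, Right { 0 } = simplest -1
RR: Left { (no moves) }, Right { -1, 0 } = simplest -2
RRB: Left { -2 }, Right { -1, 0 } = simplest -3/2
RRBR: Left { -2 }, Right { -3/2, -1, 0 } = simplest -7/4
RRBRB: Left { -2, -7/4 }, Right { -3/2, -1, 0 } = simplest -13/8
RRBRBB: Left { -2, -7/4, -13/8 }, Right { -3/2, -1, 0 } = simplest -25/16
RRBRBBR: Left { -2, -7/4, -13/8 }, Right { -25/16, -3/2, -1, 0 } = simplest -51/32
RRBRBBRB: Left { -2, -7/4, -13/8, -51/32 }, Right { -25/16, -3/2, -1, 0 } = simplest -101/64
RRBRBBRBR: Left { -2, -7/4, -13/8, -51/32 }, Right { -101/64, -25/16, -3/2, -1, 0 } = simplest -203/128
RRBRBBRBRR: Left { -2, -7/4, -13/8, -51/32 }, Right { -203/128, -101/64, -25/16, -3/2, -1, 0 } = simplest -407/256
RRBRBBRBRRR: Left { -2, -7/4, -13/8, -51/32 }, Right { -407/256, -203/128, -101/64, -25/16, -3/2, -1, 0 } = simplest -815/512
RRBRBBRBRRRR: Left { -2, -7/4, -13/8, -51/32 }, Right { -815/512, -407/256, -203/128, -101/64, -25/16, -3/2, -1, 0 } = simplest -1631/1024
RRBRBBRBRRRRB: Left { -2, -7/4, -13/8, -51/32, -1631/1024 }, Right { -815/512, -407/256, -203/128, -101/64, -25/16, -3/2, -1, 0 } = simplest -3261/2048
RRBRBBRBRRRRBB: Left { -2, -7/4, -13/8, -51/32, -1631/1024, -3261/2048 }, Right { -815/512, -407/256, -203/128, -101/64, -25/16, -3/2, -1, 0 } = simplest -6521/4096

-6521/4096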